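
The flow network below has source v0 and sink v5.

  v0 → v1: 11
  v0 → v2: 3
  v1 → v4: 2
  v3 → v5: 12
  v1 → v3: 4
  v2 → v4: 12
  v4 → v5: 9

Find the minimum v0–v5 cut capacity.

9

Augment v0→v1→v3→v5: bottleneck 4, flow now 4.
Augment v0→v1→v4→v5: bottleneck 2, flow now 6.
Augment v0→v2→v4→v5: bottleneck 3, flow now 9.
No augmenting path remains; maximum flow = 9.
By max-flow min-cut, the minimum cut capacity equals the max flow.
In the residual graph, reachable from v0: {v0, v1}.
Min-cut edges: v0→v2 (3), v1→v3 (4), v1→v4 (2); capacity 3 + 4 + 2 = 9.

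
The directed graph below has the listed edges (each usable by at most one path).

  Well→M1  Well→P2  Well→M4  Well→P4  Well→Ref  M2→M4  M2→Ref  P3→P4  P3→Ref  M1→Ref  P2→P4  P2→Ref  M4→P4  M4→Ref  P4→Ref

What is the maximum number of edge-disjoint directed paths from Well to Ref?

Assign every edge capacity 1; by Menger, the answer equals the max flow.
Path Well→Ref (+1); total 1.
Path Well→M1→Ref (+1); total 2.
Path Well→P2→Ref (+1); total 3.
Path Well→M4→Ref (+1); total 4.
Path Well→P4→Ref (+1); total 5.
No residual Well→Ref path; max flow = 5.
Certifying cut of size 5: {Well→M1, Well→M4, Well→P2, Well→P4, Well→Ref}.

5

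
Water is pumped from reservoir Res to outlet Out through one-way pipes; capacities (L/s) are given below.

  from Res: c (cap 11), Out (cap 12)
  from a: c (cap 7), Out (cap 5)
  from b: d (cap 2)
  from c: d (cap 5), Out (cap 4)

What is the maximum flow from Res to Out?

Augment Res→Out: bottleneck 12, flow now 12.
Augment Res→c→Out: bottleneck 4, flow now 16.
No augmenting path remains; maximum flow = 16.
In the residual graph, reachable from Res: {Res, c, d}.
Min-cut edges: Res→Out (12), c→Out (4); capacity 12 + 4 = 16.
This cut is saturated, so no flow can exceed 16.

16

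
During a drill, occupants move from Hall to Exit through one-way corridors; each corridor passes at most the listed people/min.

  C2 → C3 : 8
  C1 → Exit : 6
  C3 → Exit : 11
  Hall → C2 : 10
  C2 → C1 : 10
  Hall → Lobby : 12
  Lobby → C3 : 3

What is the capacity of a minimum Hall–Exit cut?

13

Augment Hall→C2→C1→Exit: bottleneck 6, flow now 6.
Augment Hall→C2→C3→Exit: bottleneck 4, flow now 10.
Augment Hall→Lobby→C3→Exit: bottleneck 3, flow now 13.
No augmenting path remains; maximum flow = 13.
By max-flow min-cut, the minimum cut capacity equals the max flow.
In the residual graph, reachable from Hall: {Hall, Lobby}.
Min-cut edges: Hall→C2 (10), Lobby→C3 (3); capacity 10 + 3 = 13.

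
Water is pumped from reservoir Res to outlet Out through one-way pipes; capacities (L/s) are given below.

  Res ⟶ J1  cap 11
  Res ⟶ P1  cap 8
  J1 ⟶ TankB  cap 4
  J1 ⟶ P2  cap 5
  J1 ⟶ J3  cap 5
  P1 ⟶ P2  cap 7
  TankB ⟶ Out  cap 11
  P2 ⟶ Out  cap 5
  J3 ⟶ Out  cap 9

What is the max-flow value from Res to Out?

14

Augment Res→J1→TankB→Out: bottleneck 4, flow now 4.
Augment Res→J1→P2→Out: bottleneck 5, flow now 9.
Augment Res→J1→J3→Out: bottleneck 2, flow now 11.
Augment Res→P1→P2→J1→J3→Out: bottleneck 3, flow now 14. (uses reverse residual edge)
No augmenting path remains; maximum flow = 14.
In the residual graph, reachable from Res: {Res, J1, P1, P2}.
Min-cut edges: J1→TankB (4), J1→J3 (5), P2→Out (5); capacity 4 + 5 + 5 = 14.
This cut is saturated, so no flow can exceed 14.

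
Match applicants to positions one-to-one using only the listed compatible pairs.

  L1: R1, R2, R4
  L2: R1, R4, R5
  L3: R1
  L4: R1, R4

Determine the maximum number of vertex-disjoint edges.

4

Unit-capacity flow: source→left, listed edges, right→sink; max matching = max flow.
Augmenting path L1→R1 (+1); matched 1.
Augmenting path L2→R4 (+1); matched 2.
Augmenting path L3→R1→L1→R2 (+1); matched 3.
Augmenting path L4→R4→L2→R5 (+1); matched 4.
No augmenting path remains; maximum matching = 4.
König certificate: {L1, L2, L3, L4} is a vertex cover of size 4 (every listed pair touches it), so no matching can be larger.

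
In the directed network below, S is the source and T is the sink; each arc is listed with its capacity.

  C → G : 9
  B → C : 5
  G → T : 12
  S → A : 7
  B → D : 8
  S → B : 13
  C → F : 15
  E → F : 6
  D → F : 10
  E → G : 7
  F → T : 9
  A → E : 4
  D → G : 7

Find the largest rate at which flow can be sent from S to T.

17

Augment S→A→E→F→T: bottleneck 4, flow now 4.
Augment S→B→C→F→T: bottleneck 5, flow now 9.
Augment S→B→D→G→T: bottleneck 7, flow now 16.
Augment S→B→D→F→C→G→T: bottleneck 1, flow now 17. (uses reverse residual edge)
No augmenting path remains; maximum flow = 17.
In the residual graph, reachable from S: {S, A}.
Min-cut edges: S→B (13), A→E (4); capacity 13 + 4 = 17.
This cut is saturated, so no flow can exceed 17.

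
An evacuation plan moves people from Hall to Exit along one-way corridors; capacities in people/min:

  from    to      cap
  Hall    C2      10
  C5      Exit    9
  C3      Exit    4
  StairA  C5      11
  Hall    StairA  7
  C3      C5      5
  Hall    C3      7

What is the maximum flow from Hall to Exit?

13

Augment Hall→C3→Exit: bottleneck 4, flow now 4.
Augment Hall→StairA→C5→Exit: bottleneck 7, flow now 11.
Augment Hall→C3→C5→Exit: bottleneck 2, flow now 13.
No augmenting path remains; maximum flow = 13.
In the residual graph, reachable from Hall: {Hall, StairA, C3, C2, C5}.
Min-cut edges: C3→Exit (4), C5→Exit (9); capacity 4 + 9 = 13.
This cut is saturated, so no flow can exceed 13.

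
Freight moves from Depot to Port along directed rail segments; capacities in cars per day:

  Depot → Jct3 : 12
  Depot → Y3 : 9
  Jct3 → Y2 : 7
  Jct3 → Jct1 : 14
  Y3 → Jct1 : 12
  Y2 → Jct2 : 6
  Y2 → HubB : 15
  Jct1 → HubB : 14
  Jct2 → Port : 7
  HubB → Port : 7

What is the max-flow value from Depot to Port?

13

Augment Depot→Jct3→Y2→Jct2→Port: bottleneck 6, flow now 6.
Augment Depot→Jct3→Y2→HubB→Port: bottleneck 1, flow now 7.
Augment Depot→Jct3→Jct1→HubB→Port: bottleneck 5, flow now 12.
Augment Depot→Y3→Jct1→HubB→Port: bottleneck 1, flow now 13.
No augmenting path remains; maximum flow = 13.
In the residual graph, reachable from Depot: {Depot, Jct3, Y3, Y2, Jct1, HubB}.
Min-cut edges: Y2→Jct2 (6), HubB→Port (7); capacity 6 + 7 = 13.
This cut is saturated, so no flow can exceed 13.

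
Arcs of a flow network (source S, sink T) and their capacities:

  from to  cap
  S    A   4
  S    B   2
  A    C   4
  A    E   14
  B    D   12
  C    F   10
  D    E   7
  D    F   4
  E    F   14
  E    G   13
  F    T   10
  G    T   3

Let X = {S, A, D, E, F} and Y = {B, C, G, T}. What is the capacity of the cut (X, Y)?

29

Edges leaving {S, A, D, E, F}: S→B (2), A→C (4), E→G (13), F→T (10).
Cut capacity = 2 + 4 + 13 + 10 = 29.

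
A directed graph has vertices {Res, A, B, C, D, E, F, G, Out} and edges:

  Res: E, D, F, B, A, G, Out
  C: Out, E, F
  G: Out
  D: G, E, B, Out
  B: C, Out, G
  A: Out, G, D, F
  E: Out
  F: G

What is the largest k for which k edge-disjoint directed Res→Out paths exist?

6

Assign every edge capacity 1; by Menger, the answer equals the max flow.
Path Res→Out (+1); total 1.
Path Res→A→Out (+1); total 2.
Path Res→B→Out (+1); total 3.
Path Res→D→Out (+1); total 4.
Path Res→E→Out (+1); total 5.
Path Res→G→Out (+1); total 6.
No residual Res→Out path; max flow = 6.
Certifying cut of size 6: {G→Out, Res→A, Res→B, Res→D, Res→E, Res→Out}.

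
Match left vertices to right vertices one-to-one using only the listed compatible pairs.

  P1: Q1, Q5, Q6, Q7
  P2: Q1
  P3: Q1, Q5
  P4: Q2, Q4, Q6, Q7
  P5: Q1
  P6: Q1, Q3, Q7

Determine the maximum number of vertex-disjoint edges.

5

Unit-capacity flow: source→left, listed edges, right→sink; max matching = max flow.
Augmenting path P1→Q1 (+1); matched 1.
Augmenting path P3→Q5 (+1); matched 2.
Augmenting path P4→Q2 (+1); matched 3.
Augmenting path P6→Q3 (+1); matched 4.
Augmenting path P2→Q1→P1→Q6 (+1); matched 5.
No augmenting path remains; maximum matching = 5.
König certificate: {P1, P3, P4, P6, Q1} is a vertex cover of size 5 (every listed pair touches it), so no matching can be larger.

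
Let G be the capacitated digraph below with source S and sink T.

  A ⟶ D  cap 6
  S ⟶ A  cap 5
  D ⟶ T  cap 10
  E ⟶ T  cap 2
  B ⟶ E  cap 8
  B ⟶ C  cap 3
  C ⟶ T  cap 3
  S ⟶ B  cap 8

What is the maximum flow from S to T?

10

Augment S→A→D→T: bottleneck 5, flow now 5.
Augment S→B→C→T: bottleneck 3, flow now 8.
Augment S→B→E→T: bottleneck 2, flow now 10.
No augmenting path remains; maximum flow = 10.
In the residual graph, reachable from S: {S, B, E}.
Min-cut edges: S→A (5), B→C (3), E→T (2); capacity 5 + 3 + 2 = 10.
This cut is saturated, so no flow can exceed 10.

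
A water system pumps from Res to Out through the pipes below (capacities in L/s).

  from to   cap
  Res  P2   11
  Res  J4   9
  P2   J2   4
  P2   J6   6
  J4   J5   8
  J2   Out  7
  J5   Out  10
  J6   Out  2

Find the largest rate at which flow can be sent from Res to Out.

14

Augment Res→P2→J2→Out: bottleneck 4, flow now 4.
Augment Res→P2→J6→Out: bottleneck 2, flow now 6.
Augment Res→J4→J5→Out: bottleneck 8, flow now 14.
No augmenting path remains; maximum flow = 14.
In the residual graph, reachable from Res: {Res, P2, J4, J6}.
Min-cut edges: P2→J2 (4), J4→J5 (8), J6→Out (2); capacity 4 + 8 + 2 = 14.
This cut is saturated, so no flow can exceed 14.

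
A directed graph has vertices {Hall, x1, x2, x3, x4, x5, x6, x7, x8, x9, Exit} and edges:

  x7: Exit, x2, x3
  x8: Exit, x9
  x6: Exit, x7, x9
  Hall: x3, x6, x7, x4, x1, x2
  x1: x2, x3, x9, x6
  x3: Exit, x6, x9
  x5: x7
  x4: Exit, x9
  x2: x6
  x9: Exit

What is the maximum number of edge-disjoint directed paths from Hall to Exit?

Assign every edge capacity 1; by Menger, the answer equals the max flow.
Path Hall→x3→Exit (+1); total 1.
Path Hall→x4→Exit (+1); total 2.
Path Hall→x6→Exit (+1); total 3.
Path Hall→x7→Exit (+1); total 4.
Path Hall→x1→x9→Exit (+1); total 5.
No residual Hall→Exit path; max flow = 5.
Certifying cut of size 5: {Hall→x4, x3→Exit, x6→Exit, x7→Exit, x9→Exit}.

5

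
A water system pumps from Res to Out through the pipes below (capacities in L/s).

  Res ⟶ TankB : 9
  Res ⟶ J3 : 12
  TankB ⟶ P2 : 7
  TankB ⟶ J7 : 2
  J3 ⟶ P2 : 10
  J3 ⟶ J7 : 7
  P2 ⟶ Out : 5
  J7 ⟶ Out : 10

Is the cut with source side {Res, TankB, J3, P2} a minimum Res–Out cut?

Given cut capacity: 2 + 7 + 5 = 14.
Augment Res→TankB→P2→Out: bottleneck 5, flow now 5.
Augment Res→TankB→J7→Out: bottleneck 2, flow now 7.
Augment Res→J3→J7→Out: bottleneck 7, flow now 14.
No augmenting path remains; maximum flow = 14.
Cut capacity 14 equals the max flow, so it is a minimum cut.

Yes — it is a minimum cut (capacity 14).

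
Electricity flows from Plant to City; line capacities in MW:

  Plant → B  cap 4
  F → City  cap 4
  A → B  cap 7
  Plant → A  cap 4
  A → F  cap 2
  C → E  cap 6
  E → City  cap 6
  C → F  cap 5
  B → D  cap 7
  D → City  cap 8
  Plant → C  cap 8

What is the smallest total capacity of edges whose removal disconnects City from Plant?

Augment Plant→A→F→City: bottleneck 2, flow now 2.
Augment Plant→B→D→City: bottleneck 4, flow now 6.
Augment Plant→C→E→City: bottleneck 6, flow now 12.
Augment Plant→C→F→City: bottleneck 2, flow now 14.
Augment Plant→A→B→D→City: bottleneck 2, flow now 16.
No augmenting path remains; maximum flow = 16.
By max-flow min-cut, the minimum cut capacity equals the max flow.
In the residual graph, reachable from Plant: {Plant}.
Min-cut edges: Plant→A (4), Plant→B (4), Plant→C (8); capacity 4 + 4 + 8 = 16.

16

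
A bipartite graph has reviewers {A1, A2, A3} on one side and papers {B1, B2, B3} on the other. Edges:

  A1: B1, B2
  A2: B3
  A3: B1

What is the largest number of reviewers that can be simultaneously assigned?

3

Unit-capacity flow: source→left, listed edges, right→sink; max matching = max flow.
Augmenting path A1→B1 (+1); matched 1.
Augmenting path A2→B3 (+1); matched 2.
Augmenting path A3→B1→A1→B2 (+1); matched 3.
No augmenting path remains; maximum matching = 3.
König certificate: {A1, A2, A3} is a vertex cover of size 3 (every listed pair touches it), so no matching can be larger.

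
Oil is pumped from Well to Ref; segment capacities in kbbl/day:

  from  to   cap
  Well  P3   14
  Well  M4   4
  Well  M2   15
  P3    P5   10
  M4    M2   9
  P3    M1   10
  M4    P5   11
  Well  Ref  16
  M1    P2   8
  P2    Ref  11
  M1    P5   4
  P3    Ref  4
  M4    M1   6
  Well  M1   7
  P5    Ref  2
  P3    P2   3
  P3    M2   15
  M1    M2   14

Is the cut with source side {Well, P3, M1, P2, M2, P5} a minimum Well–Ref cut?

No — its capacity is 37, but the minimum cut has capacity 33.

Given cut capacity: 4 + 16 + 4 + 11 + 2 = 37.
Augment Well→Ref: bottleneck 16, flow now 16.
Augment Well→P3→Ref: bottleneck 4, flow now 20.
Augment Well→P3→P2→Ref: bottleneck 3, flow now 23.
Augment Well→P3→P5→Ref: bottleneck 2, flow now 25.
Augment Well→M1→P2→Ref: bottleneck 7, flow now 32.
Augment Well→P3→M1→P2→Ref: bottleneck 1, flow now 33.
No augmenting path remains; maximum flow = 33.
In the residual graph, reachable from Well: {Well, P3, M4, M1, M2, P5}.
Min-cut edges: Well→Ref (16), P3→P2 (3), P3→Ref (4), M1→P2 (8), P5→Ref (2); capacity 16 + 3 + 4 + 8 + 2 = 33.
Cut capacity 37 exceeds the max flow 33, so it is not minimum.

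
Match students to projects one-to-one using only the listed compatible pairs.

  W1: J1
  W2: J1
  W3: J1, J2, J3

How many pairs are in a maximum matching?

2

Unit-capacity flow: source→left, listed edges, right→sink; max matching = max flow.
Augmenting path W1→J1 (+1); matched 1.
Augmenting path W3→J2 (+1); matched 2.
No augmenting path remains; maximum matching = 2.
König certificate: {W3, J1} is a vertex cover of size 2 (every listed pair touches it), so no matching can be larger.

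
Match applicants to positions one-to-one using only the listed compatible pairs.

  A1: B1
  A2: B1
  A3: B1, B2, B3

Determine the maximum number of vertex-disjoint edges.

Unit-capacity flow: source→left, listed edges, right→sink; max matching = max flow.
Augmenting path A1→B1 (+1); matched 1.
Augmenting path A3→B2 (+1); matched 2.
No augmenting path remains; maximum matching = 2.
König certificate: {A3, B1} is a vertex cover of size 2 (every listed pair touches it), so no matching can be larger.

2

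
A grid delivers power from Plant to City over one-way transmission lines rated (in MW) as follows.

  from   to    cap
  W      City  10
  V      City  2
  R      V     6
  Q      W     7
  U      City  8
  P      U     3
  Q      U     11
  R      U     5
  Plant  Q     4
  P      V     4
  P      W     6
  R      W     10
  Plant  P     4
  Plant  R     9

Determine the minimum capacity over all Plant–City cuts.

17

Augment Plant→P→U→City: bottleneck 3, flow now 3.
Augment Plant→P→V→City: bottleneck 1, flow now 4.
Augment Plant→Q→U→City: bottleneck 4, flow now 8.
Augment Plant→R→U→City: bottleneck 1, flow now 9.
Augment Plant→R→V→City: bottleneck 1, flow now 10.
Augment Plant→R→W→City: bottleneck 7, flow now 17.
No augmenting path remains; maximum flow = 17.
By max-flow min-cut, the minimum cut capacity equals the max flow.
In the residual graph, reachable from Plant: {Plant}.
Min-cut edges: Plant→P (4), Plant→Q (4), Plant→R (9); capacity 4 + 4 + 9 = 17.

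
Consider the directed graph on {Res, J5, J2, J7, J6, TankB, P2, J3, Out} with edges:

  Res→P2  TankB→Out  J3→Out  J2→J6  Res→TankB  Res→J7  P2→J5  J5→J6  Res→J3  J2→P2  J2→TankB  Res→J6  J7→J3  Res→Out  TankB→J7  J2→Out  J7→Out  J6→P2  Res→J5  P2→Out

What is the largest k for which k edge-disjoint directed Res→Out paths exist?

Assign every edge capacity 1; by Menger, the answer equals the max flow.
Path Res→Out (+1); total 1.
Path Res→J7→Out (+1); total 2.
Path Res→TankB→Out (+1); total 3.
Path Res→P2→Out (+1); total 4.
Path Res→J3→Out (+1); total 5.
No residual Res→Out path; max flow = 5.
Certifying cut of size 5: {P2→Out, Res→J3, Res→J7, Res→Out, Res→TankB}.

5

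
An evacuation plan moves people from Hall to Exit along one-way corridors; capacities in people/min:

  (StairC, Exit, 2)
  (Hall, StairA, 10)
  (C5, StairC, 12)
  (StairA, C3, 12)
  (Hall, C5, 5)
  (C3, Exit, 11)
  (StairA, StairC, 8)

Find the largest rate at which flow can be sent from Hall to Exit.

Augment Hall→StairA→StairC→Exit: bottleneck 2, flow now 2.
Augment Hall→StairA→C3→Exit: bottleneck 8, flow now 10.
Augment Hall→C5→StairC→StairA→C3→Exit: bottleneck 2, flow now 12. (uses reverse residual edge)
No augmenting path remains; maximum flow = 12.
In the residual graph, reachable from Hall: {Hall, C5, StairC}.
Min-cut edges: Hall→StairA (10), StairC→Exit (2); capacity 10 + 2 = 12.
This cut is saturated, so no flow can exceed 12.

12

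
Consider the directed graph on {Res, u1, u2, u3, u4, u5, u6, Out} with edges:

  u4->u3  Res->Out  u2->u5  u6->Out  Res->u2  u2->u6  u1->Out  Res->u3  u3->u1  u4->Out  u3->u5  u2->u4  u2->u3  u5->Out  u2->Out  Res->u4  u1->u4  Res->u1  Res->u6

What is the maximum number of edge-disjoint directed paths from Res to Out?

6

Assign every edge capacity 1; by Menger, the answer equals the max flow.
Path Res→Out (+1); total 1.
Path Res→u1→Out (+1); total 2.
Path Res→u2→Out (+1); total 3.
Path Res→u4→Out (+1); total 4.
Path Res→u6→Out (+1); total 5.
Path Res→u3→u5→Out (+1); total 6.
No residual Res→Out path; max flow = 6.
Certifying cut of size 6: {Res→Out, Res→u1, Res→u2, Res→u3, Res→u4, Res→u6}.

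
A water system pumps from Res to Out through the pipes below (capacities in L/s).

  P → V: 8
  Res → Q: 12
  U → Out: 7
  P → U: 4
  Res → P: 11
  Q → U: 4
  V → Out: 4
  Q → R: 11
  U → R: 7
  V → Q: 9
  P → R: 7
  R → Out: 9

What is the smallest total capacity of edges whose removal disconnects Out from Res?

20

Augment Res→P→R→Out: bottleneck 7, flow now 7.
Augment Res→P→U→Out: bottleneck 4, flow now 11.
Augment Res→Q→R→Out: bottleneck 2, flow now 13.
Augment Res→Q→U→Out: bottleneck 3, flow now 16.
Augment Res→Q→R→P→V→Out: bottleneck 4, flow now 20. (uses reverse residual edge)
No augmenting path remains; maximum flow = 20.
By max-flow min-cut, the minimum cut capacity equals the max flow.
In the residual graph, reachable from Res: {Res, P, Q, R, U, V}.
Min-cut edges: R→Out (9), U→Out (7), V→Out (4); capacity 9 + 7 + 4 = 20.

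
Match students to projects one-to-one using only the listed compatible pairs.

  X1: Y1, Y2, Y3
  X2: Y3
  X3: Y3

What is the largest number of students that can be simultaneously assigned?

2

Unit-capacity flow: source→left, listed edges, right→sink; max matching = max flow.
Augmenting path X1→Y1 (+1); matched 1.
Augmenting path X2→Y3 (+1); matched 2.
No augmenting path remains; maximum matching = 2.
König certificate: {X1, Y3} is a vertex cover of size 2 (every listed pair touches it), so no matching can be larger.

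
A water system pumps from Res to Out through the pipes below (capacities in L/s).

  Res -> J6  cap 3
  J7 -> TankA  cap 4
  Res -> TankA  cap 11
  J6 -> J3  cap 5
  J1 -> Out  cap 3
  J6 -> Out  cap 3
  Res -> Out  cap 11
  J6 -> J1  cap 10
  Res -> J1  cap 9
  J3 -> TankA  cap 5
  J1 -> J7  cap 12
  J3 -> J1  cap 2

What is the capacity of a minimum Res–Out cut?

17

Augment Res→Out: bottleneck 11, flow now 11.
Augment Res→J6→Out: bottleneck 3, flow now 14.
Augment Res→J1→Out: bottleneck 3, flow now 17.
No augmenting path remains; maximum flow = 17.
By max-flow min-cut, the minimum cut capacity equals the max flow.
In the residual graph, reachable from Res: {Res, J1, J7, TankA}.
Min-cut edges: Res→J6 (3), Res→Out (11), J1→Out (3); capacity 3 + 11 + 3 = 17.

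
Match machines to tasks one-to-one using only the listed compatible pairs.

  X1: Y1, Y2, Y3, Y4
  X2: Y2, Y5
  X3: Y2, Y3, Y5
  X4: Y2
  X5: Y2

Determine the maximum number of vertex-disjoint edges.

Unit-capacity flow: source→left, listed edges, right→sink; max matching = max flow.
Augmenting path X1→Y1 (+1); matched 1.
Augmenting path X2→Y2 (+1); matched 2.
Augmenting path X3→Y3 (+1); matched 3.
Augmenting path X4→Y2→X2→Y5 (+1); matched 4.
No augmenting path remains; maximum matching = 4.
König certificate: {X1, X2, X3, Y2} is a vertex cover of size 4 (every listed pair touches it), so no matching can be larger.

4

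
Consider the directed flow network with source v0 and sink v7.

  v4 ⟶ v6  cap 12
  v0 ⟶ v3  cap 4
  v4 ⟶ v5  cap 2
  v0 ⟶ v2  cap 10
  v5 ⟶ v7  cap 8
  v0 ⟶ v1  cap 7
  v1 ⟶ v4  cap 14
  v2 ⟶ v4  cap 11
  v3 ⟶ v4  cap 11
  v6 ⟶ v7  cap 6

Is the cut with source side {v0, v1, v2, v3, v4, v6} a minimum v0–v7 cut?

Given cut capacity: 2 + 6 = 8.
Augment v0→v1→v4→v5→v7: bottleneck 2, flow now 2.
Augment v0→v1→v4→v6→v7: bottleneck 5, flow now 7.
Augment v0→v2→v4→v6→v7: bottleneck 1, flow now 8.
No augmenting path remains; maximum flow = 8.
Cut capacity 8 equals the max flow, so it is a minimum cut.

Yes — it is a minimum cut (capacity 8).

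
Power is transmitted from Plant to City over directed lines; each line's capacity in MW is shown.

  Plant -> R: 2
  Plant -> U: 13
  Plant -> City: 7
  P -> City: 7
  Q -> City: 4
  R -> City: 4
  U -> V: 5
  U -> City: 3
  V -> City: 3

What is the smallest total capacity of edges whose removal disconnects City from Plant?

Augment Plant→City: bottleneck 7, flow now 7.
Augment Plant→R→City: bottleneck 2, flow now 9.
Augment Plant→U→City: bottleneck 3, flow now 12.
Augment Plant→U→V→City: bottleneck 3, flow now 15.
No augmenting path remains; maximum flow = 15.
By max-flow min-cut, the minimum cut capacity equals the max flow.
In the residual graph, reachable from Plant: {Plant, U, V}.
Min-cut edges: Plant→R (2), Plant→City (7), U→City (3), V→City (3); capacity 2 + 7 + 3 + 3 = 15.

15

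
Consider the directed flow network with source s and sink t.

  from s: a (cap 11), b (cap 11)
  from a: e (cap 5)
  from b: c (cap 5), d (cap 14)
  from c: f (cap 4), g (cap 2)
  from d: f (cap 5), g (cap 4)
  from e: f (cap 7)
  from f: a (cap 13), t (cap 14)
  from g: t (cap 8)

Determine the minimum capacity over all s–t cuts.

Augment s→a→e→f→t: bottleneck 5, flow now 5.
Augment s→b→c→f→t: bottleneck 4, flow now 9.
Augment s→b→c→g→t: bottleneck 1, flow now 10.
Augment s→b→d→f→t: bottleneck 5, flow now 15.
Augment s→b→d→g→t: bottleneck 1, flow now 16.
No augmenting path remains; maximum flow = 16.
By max-flow min-cut, the minimum cut capacity equals the max flow.
In the residual graph, reachable from s: {s, a}.
Min-cut edges: s→b (11), a→e (5); capacity 11 + 5 = 16.

16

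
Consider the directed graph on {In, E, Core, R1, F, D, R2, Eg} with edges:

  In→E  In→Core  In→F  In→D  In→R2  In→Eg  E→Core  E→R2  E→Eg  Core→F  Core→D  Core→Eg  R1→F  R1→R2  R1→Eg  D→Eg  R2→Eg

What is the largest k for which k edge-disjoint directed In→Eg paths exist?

5

Assign every edge capacity 1; by Menger, the answer equals the max flow.
Path In→Eg (+1); total 1.
Path In→E→Eg (+1); total 2.
Path In→Core→Eg (+1); total 3.
Path In→D→Eg (+1); total 4.
Path In→R2→Eg (+1); total 5.
No residual In→Eg path; max flow = 5.
Certifying cut of size 5: {In→Core, In→D, In→E, In→Eg, In→R2}.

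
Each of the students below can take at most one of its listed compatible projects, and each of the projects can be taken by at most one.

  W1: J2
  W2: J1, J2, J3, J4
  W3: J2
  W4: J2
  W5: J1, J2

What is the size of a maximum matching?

Unit-capacity flow: source→left, listed edges, right→sink; max matching = max flow.
Augmenting path W1→J2 (+1); matched 1.
Augmenting path W2→J1 (+1); matched 2.
Augmenting path W5→J1→W2→J3 (+1); matched 3.
No augmenting path remains; maximum matching = 3.
König certificate: {W2, W5, J2} is a vertex cover of size 3 (every listed pair touches it), so no matching can be larger.

3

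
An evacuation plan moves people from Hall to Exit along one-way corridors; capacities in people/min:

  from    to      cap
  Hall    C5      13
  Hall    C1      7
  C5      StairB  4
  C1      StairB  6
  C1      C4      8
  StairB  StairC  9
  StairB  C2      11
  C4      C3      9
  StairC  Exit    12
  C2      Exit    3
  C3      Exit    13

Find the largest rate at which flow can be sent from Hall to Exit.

Augment Hall→C5→StairB→StairC→Exit: bottleneck 4, flow now 4.
Augment Hall→C1→StairB→StairC→Exit: bottleneck 5, flow now 9.
Augment Hall→C1→StairB→C2→Exit: bottleneck 1, flow now 10.
Augment Hall→C1→C4→C3→Exit: bottleneck 1, flow now 11.
No augmenting path remains; maximum flow = 11.
In the residual graph, reachable from Hall: {Hall, C5}.
Min-cut edges: Hall→C1 (7), C5→StairB (4); capacity 7 + 4 = 11.
This cut is saturated, so no flow can exceed 11.

11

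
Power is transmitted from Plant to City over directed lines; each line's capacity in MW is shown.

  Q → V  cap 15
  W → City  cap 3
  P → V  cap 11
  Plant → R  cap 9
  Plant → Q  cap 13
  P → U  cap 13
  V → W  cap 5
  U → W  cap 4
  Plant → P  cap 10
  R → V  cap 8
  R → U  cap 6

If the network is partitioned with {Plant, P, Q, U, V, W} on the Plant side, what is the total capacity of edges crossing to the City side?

Edges leaving {Plant, P, Q, U, V, W}: Plant→R (9), W→City (3).
Cut capacity = 9 + 3 = 12.

12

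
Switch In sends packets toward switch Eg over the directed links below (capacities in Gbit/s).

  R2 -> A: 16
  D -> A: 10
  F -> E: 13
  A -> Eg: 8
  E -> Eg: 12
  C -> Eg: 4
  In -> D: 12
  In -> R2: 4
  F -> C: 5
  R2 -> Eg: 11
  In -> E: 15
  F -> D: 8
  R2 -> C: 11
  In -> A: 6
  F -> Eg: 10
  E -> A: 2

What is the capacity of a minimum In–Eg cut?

24

Augment In→R2→Eg: bottleneck 4, flow now 4.
Augment In→E→Eg: bottleneck 12, flow now 16.
Augment In→A→Eg: bottleneck 6, flow now 22.
Augment In→E→A→Eg: bottleneck 2, flow now 24.
No augmenting path remains; maximum flow = 24.
By max-flow min-cut, the minimum cut capacity equals the max flow.
In the residual graph, reachable from In: {In, E, D, A}.
Min-cut edges: In→R2 (4), E→Eg (12), A→Eg (8); capacity 4 + 12 + 8 = 24.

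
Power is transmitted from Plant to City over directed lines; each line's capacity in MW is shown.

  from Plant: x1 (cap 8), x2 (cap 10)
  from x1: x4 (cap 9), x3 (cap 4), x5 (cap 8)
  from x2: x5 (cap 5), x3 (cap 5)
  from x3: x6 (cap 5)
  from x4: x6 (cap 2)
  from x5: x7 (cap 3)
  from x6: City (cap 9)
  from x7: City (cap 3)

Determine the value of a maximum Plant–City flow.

Augment Plant→x1→x3→x6→City: bottleneck 4, flow now 4.
Augment Plant→x1→x4→x6→City: bottleneck 2, flow now 6.
Augment Plant→x1→x5→x7→City: bottleneck 2, flow now 8.
Augment Plant→x2→x3→x6→City: bottleneck 1, flow now 9.
Augment Plant→x2→x5→x7→City: bottleneck 1, flow now 10.
No augmenting path remains; maximum flow = 10.
In the residual graph, reachable from Plant: {Plant, x1, x2, x3, x4, x5}.
Min-cut edges: x3→x6 (5), x4→x6 (2), x5→x7 (3); capacity 5 + 2 + 3 = 10.
This cut is saturated, so no flow can exceed 10.

10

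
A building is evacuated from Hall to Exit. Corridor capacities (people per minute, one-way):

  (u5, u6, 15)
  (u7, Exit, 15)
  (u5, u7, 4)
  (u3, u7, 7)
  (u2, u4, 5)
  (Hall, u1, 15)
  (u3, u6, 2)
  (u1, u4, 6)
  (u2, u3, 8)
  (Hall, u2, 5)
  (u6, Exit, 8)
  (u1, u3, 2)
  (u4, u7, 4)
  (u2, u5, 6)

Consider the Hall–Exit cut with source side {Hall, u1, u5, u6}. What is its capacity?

Edges leaving {Hall, u1, u5, u6}: Hall→u2 (5), u1→u3 (2), u1→u4 (6), u5→u7 (4), u6→Exit (8).
Cut capacity = 5 + 2 + 6 + 4 + 8 = 25.

25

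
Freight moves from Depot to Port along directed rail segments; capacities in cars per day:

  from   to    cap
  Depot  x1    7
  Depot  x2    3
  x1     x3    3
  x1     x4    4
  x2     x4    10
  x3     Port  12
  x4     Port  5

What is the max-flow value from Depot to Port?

Augment Depot→x1→x3→Port: bottleneck 3, flow now 3.
Augment Depot→x1→x4→Port: bottleneck 4, flow now 7.
Augment Depot→x2→x4→Port: bottleneck 1, flow now 8.
No augmenting path remains; maximum flow = 8.
In the residual graph, reachable from Depot: {Depot, x1, x2, x4}.
Min-cut edges: x1→x3 (3), x4→Port (5); capacity 3 + 5 = 8.
This cut is saturated, so no flow can exceed 8.

8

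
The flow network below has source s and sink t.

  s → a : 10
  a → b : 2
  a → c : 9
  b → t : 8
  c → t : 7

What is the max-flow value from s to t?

Augment s→a→b→t: bottleneck 2, flow now 2.
Augment s→a→c→t: bottleneck 7, flow now 9.
No augmenting path remains; maximum flow = 9.
In the residual graph, reachable from s: {s, a, c}.
Min-cut edges: a→b (2), c→t (7); capacity 2 + 7 = 9.
This cut is saturated, so no flow can exceed 9.

9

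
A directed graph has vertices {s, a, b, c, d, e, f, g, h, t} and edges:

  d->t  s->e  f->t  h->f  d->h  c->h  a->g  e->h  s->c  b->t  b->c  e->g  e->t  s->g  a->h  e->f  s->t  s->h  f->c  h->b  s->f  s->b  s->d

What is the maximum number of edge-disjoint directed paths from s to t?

Assign every edge capacity 1; by Menger, the answer equals the max flow.
Path s→t (+1); total 1.
Path s→b→t (+1); total 2.
Path s→d→t (+1); total 3.
Path s→e→t (+1); total 4.
Path s→f→t (+1); total 5.
No residual s→t path; max flow = 5.
Certifying cut of size 5: {b→t, f→t, s→d, s→e, s→t}.

5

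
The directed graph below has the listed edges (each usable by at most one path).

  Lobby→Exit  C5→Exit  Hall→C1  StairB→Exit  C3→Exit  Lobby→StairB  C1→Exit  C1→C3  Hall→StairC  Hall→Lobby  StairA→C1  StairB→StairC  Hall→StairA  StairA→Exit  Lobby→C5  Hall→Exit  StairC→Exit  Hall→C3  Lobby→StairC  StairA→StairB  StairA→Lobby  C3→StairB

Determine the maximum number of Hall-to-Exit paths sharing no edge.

Assign every edge capacity 1; by Menger, the answer equals the max flow.
Path Hall→Exit (+1); total 1.
Path Hall→StairA→Exit (+1); total 2.
Path Hall→C1→Exit (+1); total 3.
Path Hall→C3→Exit (+1); total 4.
Path Hall→Lobby→Exit (+1); total 5.
Path Hall→StairC→Exit (+1); total 6.
No residual Hall→Exit path; max flow = 6.
Certifying cut of size 6: {Hall→C1, Hall→C3, Hall→Exit, Hall→Lobby, Hall→StairA, Hall→StairC}.

6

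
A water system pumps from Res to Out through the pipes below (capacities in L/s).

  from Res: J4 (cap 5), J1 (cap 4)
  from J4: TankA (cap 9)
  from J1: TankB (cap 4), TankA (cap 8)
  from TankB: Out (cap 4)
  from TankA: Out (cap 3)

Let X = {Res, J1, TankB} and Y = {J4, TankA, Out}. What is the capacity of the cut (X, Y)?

Edges leaving {Res, J1, TankB}: Res→J4 (5), J1→TankA (8), TankB→Out (4).
Cut capacity = 5 + 8 + 4 = 17.

17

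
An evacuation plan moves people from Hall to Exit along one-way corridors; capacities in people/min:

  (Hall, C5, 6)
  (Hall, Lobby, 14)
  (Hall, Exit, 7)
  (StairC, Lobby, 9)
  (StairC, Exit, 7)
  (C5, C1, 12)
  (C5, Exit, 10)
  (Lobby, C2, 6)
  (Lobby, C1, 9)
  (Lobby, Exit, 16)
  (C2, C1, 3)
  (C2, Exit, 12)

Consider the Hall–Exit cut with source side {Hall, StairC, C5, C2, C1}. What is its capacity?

59

Edges leaving {Hall, StairC, C5, C2, C1}: Hall→Lobby (14), Hall→Exit (7), StairC→Lobby (9), StairC→Exit (7), C5→Exit (10), C2→Exit (12).
Cut capacity = 14 + 7 + 9 + 7 + 10 + 12 = 59.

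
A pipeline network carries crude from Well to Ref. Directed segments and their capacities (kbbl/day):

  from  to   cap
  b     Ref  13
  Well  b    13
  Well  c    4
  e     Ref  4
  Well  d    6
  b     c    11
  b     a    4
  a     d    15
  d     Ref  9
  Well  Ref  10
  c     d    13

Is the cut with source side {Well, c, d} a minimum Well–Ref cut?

Given cut capacity: 13 + 10 + 9 = 32.
Augment Well→Ref: bottleneck 10, flow now 10.
Augment Well→b→Ref: bottleneck 13, flow now 23.
Augment Well→d→Ref: bottleneck 6, flow now 29.
Augment Well→c→d→Ref: bottleneck 3, flow now 32.
No augmenting path remains; maximum flow = 32.
Cut capacity 32 equals the max flow, so it is a minimum cut.

Yes — it is a minimum cut (capacity 32).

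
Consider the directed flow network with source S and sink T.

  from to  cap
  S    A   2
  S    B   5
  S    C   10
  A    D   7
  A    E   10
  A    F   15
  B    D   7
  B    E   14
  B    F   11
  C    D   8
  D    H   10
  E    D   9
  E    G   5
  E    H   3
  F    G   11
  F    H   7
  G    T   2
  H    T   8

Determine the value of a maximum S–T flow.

10

Augment S→A→D→H→T: bottleneck 2, flow now 2.
Augment S→B→D→H→T: bottleneck 5, flow now 7.
Augment S→C→D→H→T: bottleneck 1, flow now 8.
Augment S→C→D→A→E→G→T: bottleneck 2, flow now 10. (uses reverse residual edge)
No augmenting path remains; maximum flow = 10.
In the residual graph, reachable from S: {S, A, B, C, D, E, F, G, H}.
Min-cut edges: G→T (2), H→T (8); capacity 2 + 8 = 10.
This cut is saturated, so no flow can exceed 10.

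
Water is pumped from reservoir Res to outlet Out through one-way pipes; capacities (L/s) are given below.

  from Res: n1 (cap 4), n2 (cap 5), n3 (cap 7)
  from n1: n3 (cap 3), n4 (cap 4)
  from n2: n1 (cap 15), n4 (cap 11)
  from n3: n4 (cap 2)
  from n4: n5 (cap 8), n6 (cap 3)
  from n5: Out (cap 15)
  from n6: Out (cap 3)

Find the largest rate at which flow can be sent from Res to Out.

Augment Res→n1→n4→n5→Out: bottleneck 4, flow now 4.
Augment Res→n2→n4→n5→Out: bottleneck 4, flow now 8.
Augment Res→n2→n4→n6→Out: bottleneck 1, flow now 9.
Augment Res→n3→n4→n6→Out: bottleneck 2, flow now 11.
No augmenting path remains; maximum flow = 11.
In the residual graph, reachable from Res: {Res, n3}.
Min-cut edges: Res→n1 (4), Res→n2 (5), n3→n4 (2); capacity 4 + 5 + 2 = 11.
This cut is saturated, so no flow can exceed 11.

11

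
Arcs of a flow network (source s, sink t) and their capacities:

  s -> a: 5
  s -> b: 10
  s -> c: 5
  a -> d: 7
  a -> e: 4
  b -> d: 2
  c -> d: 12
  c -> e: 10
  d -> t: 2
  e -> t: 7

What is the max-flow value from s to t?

9

Augment s→a→d→t: bottleneck 2, flow now 2.
Augment s→a→e→t: bottleneck 3, flow now 5.
Augment s→c→e→t: bottleneck 4, flow now 9.
No augmenting path remains; maximum flow = 9.
In the residual graph, reachable from s: {s, a, b, c, d, e}.
Min-cut edges: d→t (2), e→t (7); capacity 2 + 7 = 9.
This cut is saturated, so no flow can exceed 9.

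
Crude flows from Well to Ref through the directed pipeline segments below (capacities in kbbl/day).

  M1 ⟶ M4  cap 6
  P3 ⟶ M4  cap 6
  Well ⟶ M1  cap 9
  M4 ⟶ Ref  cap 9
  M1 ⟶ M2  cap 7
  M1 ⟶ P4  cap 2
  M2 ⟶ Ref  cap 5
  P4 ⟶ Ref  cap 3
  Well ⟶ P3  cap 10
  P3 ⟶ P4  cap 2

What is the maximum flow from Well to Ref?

Augment Well→M1→P4→Ref: bottleneck 2, flow now 2.
Augment Well→M1→M2→Ref: bottleneck 5, flow now 7.
Augment Well→M1→M4→Ref: bottleneck 2, flow now 9.
Augment Well→P3→P4→Ref: bottleneck 1, flow now 10.
Augment Well→P3→M4→Ref: bottleneck 6, flow now 16.
Augment Well→P3→P4→M1→M4→Ref: bottleneck 1, flow now 17. (uses reverse residual edge)
No augmenting path remains; maximum flow = 17.
In the residual graph, reachable from Well: {Well, P3}.
Min-cut edges: Well→M1 (9), P3→P4 (2), P3→M4 (6); capacity 9 + 2 + 6 = 17.
This cut is saturated, so no flow can exceed 17.

17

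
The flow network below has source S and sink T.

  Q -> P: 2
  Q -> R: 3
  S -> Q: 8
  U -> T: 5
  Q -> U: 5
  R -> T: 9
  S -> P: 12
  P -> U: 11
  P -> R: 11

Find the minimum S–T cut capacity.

14

Augment S→P→R→T: bottleneck 9, flow now 9.
Augment S→P→U→T: bottleneck 3, flow now 12.
Augment S→Q→U→T: bottleneck 2, flow now 14.
No augmenting path remains; maximum flow = 14.
By max-flow min-cut, the minimum cut capacity equals the max flow.
In the residual graph, reachable from S: {S, P, Q, R, U}.
Min-cut edges: R→T (9), U→T (5); capacity 9 + 5 = 14.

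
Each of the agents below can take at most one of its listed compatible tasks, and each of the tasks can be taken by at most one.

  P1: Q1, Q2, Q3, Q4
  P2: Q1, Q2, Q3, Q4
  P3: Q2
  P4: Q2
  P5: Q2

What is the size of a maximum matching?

Unit-capacity flow: source→left, listed edges, right→sink; max matching = max flow.
Augmenting path P1→Q1 (+1); matched 1.
Augmenting path P2→Q2 (+1); matched 2.
Augmenting path P3→Q2→P2→Q3 (+1); matched 3.
No augmenting path remains; maximum matching = 3.
König certificate: {P1, P2, Q2} is a vertex cover of size 3 (every listed pair touches it), so no matching can be larger.

3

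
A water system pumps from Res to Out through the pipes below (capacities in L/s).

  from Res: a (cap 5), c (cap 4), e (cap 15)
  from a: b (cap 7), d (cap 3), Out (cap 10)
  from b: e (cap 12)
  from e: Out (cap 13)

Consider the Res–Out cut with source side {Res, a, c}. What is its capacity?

35

Edges leaving {Res, a, c}: Res→e (15), a→b (7), a→d (3), a→Out (10).
Cut capacity = 15 + 7 + 3 + 10 = 35.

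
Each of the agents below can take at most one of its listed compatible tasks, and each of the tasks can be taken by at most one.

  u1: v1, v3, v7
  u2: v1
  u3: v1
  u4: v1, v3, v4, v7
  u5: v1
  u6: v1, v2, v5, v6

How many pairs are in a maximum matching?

Unit-capacity flow: source→left, listed edges, right→sink; max matching = max flow.
Augmenting path u1→v1 (+1); matched 1.
Augmenting path u4→v3 (+1); matched 2.
Augmenting path u6→v2 (+1); matched 3.
Augmenting path u2→v1→u1→v7 (+1); matched 4.
No augmenting path remains; maximum matching = 4.
König certificate: {u1, u4, u6, v1} is a vertex cover of size 4 (every listed pair touches it), so no matching can be larger.

4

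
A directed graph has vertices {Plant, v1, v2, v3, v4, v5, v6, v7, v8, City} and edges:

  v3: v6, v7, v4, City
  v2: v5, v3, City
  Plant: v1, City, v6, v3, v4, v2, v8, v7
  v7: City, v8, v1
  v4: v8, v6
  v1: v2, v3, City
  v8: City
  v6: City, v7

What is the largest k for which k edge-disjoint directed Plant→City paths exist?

Assign every edge capacity 1; by Menger, the answer equals the max flow.
Path Plant→City (+1); total 1.
Path Plant→v1→City (+1); total 2.
Path Plant→v2→City (+1); total 3.
Path Plant→v3→City (+1); total 4.
Path Plant→v6→City (+1); total 5.
Path Plant→v7→City (+1); total 6.
Path Plant→v8→City (+1); total 7.
No residual Plant→City path; max flow = 7.
Certifying cut of size 7: {Plant→City, v1→City, v2→City, v3→City, v6→City, v7→City, v8→City}.

7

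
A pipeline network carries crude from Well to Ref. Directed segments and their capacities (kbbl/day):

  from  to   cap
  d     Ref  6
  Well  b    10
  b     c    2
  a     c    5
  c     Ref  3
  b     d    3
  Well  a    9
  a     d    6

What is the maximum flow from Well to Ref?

Augment Well→a→c→Ref: bottleneck 3, flow now 3.
Augment Well→a→d→Ref: bottleneck 6, flow now 9.
No augmenting path remains; maximum flow = 9.
In the residual graph, reachable from Well: {Well, a, b, c, d}.
Min-cut edges: c→Ref (3), d→Ref (6); capacity 3 + 6 = 9.
This cut is saturated, so no flow can exceed 9.

9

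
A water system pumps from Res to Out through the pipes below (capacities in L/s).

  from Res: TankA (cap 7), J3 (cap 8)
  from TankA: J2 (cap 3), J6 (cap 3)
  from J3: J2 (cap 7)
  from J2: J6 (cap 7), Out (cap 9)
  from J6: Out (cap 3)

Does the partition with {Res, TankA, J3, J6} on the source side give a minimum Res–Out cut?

Given cut capacity: 3 + 7 + 3 = 13.
Augment Res→TankA→J2→Out: bottleneck 3, flow now 3.
Augment Res→TankA→J6→Out: bottleneck 3, flow now 6.
Augment Res→J3→J2→Out: bottleneck 6, flow now 12.
No augmenting path remains; maximum flow = 12.
In the residual graph, reachable from Res: {Res, TankA, J3, J2, J6}.
Min-cut edges: J2→Out (9), J6→Out (3); capacity 9 + 3 = 12.
Cut capacity 13 exceeds the max flow 12, so it is not minimum.

No — its capacity is 13, but the minimum cut has capacity 12.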